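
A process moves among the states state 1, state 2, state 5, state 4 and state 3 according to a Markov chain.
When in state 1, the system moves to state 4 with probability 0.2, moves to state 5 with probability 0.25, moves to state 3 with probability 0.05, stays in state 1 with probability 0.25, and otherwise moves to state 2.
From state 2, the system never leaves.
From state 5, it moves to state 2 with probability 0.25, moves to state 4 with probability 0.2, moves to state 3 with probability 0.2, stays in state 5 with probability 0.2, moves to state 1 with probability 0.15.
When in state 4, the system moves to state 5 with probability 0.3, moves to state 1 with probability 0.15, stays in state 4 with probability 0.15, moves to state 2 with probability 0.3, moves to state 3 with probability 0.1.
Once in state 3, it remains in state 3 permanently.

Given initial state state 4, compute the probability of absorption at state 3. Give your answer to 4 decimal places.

0.2980

Let h(s) be the probability of absorption at state 3 starting from transient state s. Then h(state 3) = 1 and h(state 2) = 0. By first-step analysis:
h(state 1) = 0.25·h(state 1) + 0.25·0 + 0.25·h(state 5) + 0.2·h(state 4) + 0.05·1
h(state 5) = 0.15·h(state 1) + 0.25·0 + 0.2·h(state 5) + 0.2·h(state 4) + 0.2·1
h(state 4) = 0.15·h(state 1) + 0.3·0 + 0.3·h(state 5) + 0.15·h(state 4) + 0.1·1
Solving: h(state 1) = 0.2713, h(state 5) = 0.3754, h(state 4) = 0.2980.
Starting from state 4, the probability is 0.2980.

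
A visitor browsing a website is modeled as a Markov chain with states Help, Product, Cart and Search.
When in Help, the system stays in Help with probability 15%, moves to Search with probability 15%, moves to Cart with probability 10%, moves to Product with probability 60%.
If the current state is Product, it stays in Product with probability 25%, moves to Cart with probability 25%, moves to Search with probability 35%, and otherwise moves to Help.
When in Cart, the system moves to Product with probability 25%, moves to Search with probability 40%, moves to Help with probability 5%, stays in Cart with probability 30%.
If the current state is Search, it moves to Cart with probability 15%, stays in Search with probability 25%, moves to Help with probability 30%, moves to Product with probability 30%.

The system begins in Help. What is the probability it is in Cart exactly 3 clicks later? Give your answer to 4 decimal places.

0.2055

Propagate the distribution vector 3 clicks from Help.
After 0 clicks: (1.0000, 0.0000, 0.0000, 0.0000)
After 1 click: (0.1500, 0.6000, 0.1000, 0.1500)
After 2 clicks: (0.1625, 0.3100, 0.2175, 0.3100)
After 3 clicks: (0.1748, 0.3224, 0.2055, 0.2974)
P(in Cart after 3 clicks) = 0.2055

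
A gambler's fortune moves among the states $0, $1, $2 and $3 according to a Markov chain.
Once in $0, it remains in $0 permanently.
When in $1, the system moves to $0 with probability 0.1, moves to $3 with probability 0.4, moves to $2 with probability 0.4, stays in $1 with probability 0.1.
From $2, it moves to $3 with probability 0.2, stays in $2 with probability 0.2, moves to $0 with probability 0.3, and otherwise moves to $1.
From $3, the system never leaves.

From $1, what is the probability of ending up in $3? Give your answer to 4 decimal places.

0.6667

Let h(s) be the probability of absorption at $3 starting from transient state s. Then h($3) = 1 and h($0) = 0. By first-step analysis:
h($1) = 0.1·0 + 0.1·h($1) + 0.4·h($2) + 0.4·1
h($2) = 0.3·0 + 0.3·h($1) + 0.2·h($2) + 0.2·1
Solving: h($1) = 0.6667, h($2) = 0.5000.
Starting from $1, the probability is 0.6667.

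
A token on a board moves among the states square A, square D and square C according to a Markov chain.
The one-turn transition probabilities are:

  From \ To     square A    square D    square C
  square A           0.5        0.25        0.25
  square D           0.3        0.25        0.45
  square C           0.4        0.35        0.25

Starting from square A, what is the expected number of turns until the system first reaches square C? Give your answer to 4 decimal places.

Let t(s) be the expected number of turns to first reach square C from state s, with t(square C) = 0. Conditioning on the first turn:
t(square A) = 1 + 0.5·t(square A) + 0.25·t(square D)
t(square D) = 1 + 0.3·t(square A) + 0.25·t(square D)
Solving: t(square A) = 3.3333, t(square D) = 2.6667.
Expected turns from square A to square C: 3.3333.

3.3333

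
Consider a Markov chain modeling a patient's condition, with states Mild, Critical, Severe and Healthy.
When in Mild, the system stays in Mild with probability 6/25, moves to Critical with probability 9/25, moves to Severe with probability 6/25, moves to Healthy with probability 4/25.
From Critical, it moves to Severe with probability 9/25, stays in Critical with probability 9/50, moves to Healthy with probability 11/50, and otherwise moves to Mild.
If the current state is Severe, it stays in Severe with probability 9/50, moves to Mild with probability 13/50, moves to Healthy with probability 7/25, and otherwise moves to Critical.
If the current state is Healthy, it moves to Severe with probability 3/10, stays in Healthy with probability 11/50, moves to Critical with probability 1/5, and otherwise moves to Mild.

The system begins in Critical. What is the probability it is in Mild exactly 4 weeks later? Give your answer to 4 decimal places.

0.2542

Propagate the distribution vector 4 weeks from Critical.
After 0 weeks: (0.0000, 1.0000, 0.0000, 0.0000)
After 1 week: (0.2400, 0.1800, 0.3600, 0.2200)
After 2 weeks: (0.2560, 0.2636, 0.2532, 0.2272)
After 3 weeks: (0.2542, 0.2559, 0.2701, 0.2198)
After 4 weeks: (0.2542, 0.2572, 0.2677, 0.2210)
P(in Mild after 4 weeks) = 0.2542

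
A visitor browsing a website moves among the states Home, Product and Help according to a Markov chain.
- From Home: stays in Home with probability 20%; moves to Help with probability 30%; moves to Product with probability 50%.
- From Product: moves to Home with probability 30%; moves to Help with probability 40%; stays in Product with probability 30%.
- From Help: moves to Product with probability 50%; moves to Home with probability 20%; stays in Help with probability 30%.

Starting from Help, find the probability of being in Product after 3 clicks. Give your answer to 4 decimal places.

0.4200

Propagate the distribution vector 3 clicks from Help.
After 0 clicks: (0.0000, 0.0000, 1.0000)
After 1 click: (0.2000, 0.5000, 0.3000)
After 2 clicks: (0.2500, 0.4000, 0.3500)
After 3 clicks: (0.2400, 0.4200, 0.3400)
P(in Product after 3 clicks) = 0.4200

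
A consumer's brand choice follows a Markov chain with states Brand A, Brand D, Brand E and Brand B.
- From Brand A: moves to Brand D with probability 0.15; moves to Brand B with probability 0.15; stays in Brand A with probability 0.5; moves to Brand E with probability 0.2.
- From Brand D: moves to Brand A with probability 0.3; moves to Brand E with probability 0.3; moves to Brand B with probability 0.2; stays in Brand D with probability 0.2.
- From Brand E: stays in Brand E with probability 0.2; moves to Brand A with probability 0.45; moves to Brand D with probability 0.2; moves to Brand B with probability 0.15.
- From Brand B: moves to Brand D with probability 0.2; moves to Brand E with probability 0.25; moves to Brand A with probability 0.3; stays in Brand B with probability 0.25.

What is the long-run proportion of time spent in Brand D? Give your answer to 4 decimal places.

Let the stationary distribution be π with π = πP and π_1 + π_2 + π_3 + π_4 = 1.
π_1 = 0.5·π_1 + 0.3·π_2 + 0.45·π_3 + 0.3·π_4
π_2 = 0.15·π_1 + 0.2·π_2 + 0.2·π_3 + 0.2·π_4
π_3 = 0.2·π_1 + 0.3·π_2 + 0.2·π_3 + 0.25·π_4
Solving with the normalization constraint gives π = (0.4175, 0.1791, 0.2267, 0.1766).
So the stationary probability of Brand D is 0.1791.

0.1791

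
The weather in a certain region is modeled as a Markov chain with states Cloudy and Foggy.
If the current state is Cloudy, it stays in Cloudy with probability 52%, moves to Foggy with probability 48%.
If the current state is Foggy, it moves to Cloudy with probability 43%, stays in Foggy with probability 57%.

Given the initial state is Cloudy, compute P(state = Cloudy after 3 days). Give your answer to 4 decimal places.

Propagate the distribution vector 3 days from Cloudy.
After 0 days: (1.0000, 0.0000)
After 1 day: (0.5200, 0.4800)
After 2 days: (0.4768, 0.5232)
After 3 days: (0.4729, 0.5271)
P(in Cloudy after 3 days) = 0.4729

0.4729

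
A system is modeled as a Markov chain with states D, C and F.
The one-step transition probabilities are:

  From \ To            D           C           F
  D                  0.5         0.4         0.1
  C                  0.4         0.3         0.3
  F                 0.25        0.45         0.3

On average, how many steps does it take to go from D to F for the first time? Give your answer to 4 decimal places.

Let t(s) be the expected number of steps to first reach F from state s, with t(F) = 0. Conditioning on the first step:
t(D) = 1 + 0.5·t(D) + 0.4·t(C)
t(C) = 1 + 0.4·t(D) + 0.3·t(C)
Solving: t(D) = 5.7895, t(C) = 4.7368.
Expected steps from D to F: 5.7895.

5.7895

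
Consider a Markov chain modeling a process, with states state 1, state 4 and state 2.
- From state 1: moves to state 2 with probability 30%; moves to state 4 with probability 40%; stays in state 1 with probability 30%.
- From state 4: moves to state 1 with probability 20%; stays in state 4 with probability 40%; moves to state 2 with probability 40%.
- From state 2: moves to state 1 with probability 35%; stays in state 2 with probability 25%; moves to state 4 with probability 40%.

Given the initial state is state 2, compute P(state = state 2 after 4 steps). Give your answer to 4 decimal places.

Propagate the distribution vector 4 steps from state 2.
After 0 steps: (0.0000, 0.0000, 1.0000)
After 1 step: (0.3500, 0.4000, 0.2500)
After 2 steps: (0.2725, 0.4000, 0.3275)
After 3 steps: (0.2764, 0.4000, 0.3236)
After 4 steps: (0.2762, 0.4000, 0.3238)
P(in state 2 after 4 steps) = 0.3238

0.3238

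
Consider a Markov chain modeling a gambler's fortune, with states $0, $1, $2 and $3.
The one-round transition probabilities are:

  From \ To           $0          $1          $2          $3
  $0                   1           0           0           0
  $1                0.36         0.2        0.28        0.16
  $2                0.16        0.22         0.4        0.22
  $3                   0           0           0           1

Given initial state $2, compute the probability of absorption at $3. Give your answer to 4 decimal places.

Let h(s) be the probability of absorption at $3 starting from transient state s. Then h($3) = 1 and h($0) = 0. By first-step analysis:
h($1) = 0.36·0 + 0.2·h($1) + 0.28·h($2) + 0.16·1
h($2) = 0.16·0 + 0.22·h($1) + 0.4·h($2) + 0.22·1
Solving: h($1) = 0.3767, h($2) = 0.5048.
Starting from $2, the probability is 0.5048.

0.5048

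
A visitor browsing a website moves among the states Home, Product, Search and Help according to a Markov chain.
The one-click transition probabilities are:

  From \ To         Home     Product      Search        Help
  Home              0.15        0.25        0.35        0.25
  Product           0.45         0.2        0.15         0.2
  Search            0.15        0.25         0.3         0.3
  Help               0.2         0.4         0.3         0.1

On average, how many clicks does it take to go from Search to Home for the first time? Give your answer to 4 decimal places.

4.1229

Let t(s) be the expected number of clicks to first reach Home from state s, with t(Home) = 0. Conditioning on the first click:
t(Product) = 1 + 0.2·t(Product) + 0.15·t(Search) + 0.2·t(Help)
t(Search) = 1 + 0.25·t(Product) + 0.3·t(Search) + 0.3·t(Help)
t(Help) = 1 + 0.4·t(Product) + 0.3·t(Search) + 0.1·t(Help)
Solving: t(Product) = 2.9749, t(Search) = 4.1229, t(Help) = 3.8076.
Expected clicks from Search to Home: 4.1229.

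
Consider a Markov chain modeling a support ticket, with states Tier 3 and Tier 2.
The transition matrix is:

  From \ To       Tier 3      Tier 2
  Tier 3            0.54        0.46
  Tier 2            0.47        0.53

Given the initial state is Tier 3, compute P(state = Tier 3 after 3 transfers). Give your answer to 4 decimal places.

Propagate the distribution vector 3 transfers from Tier 3.
After 0 transfers: (1.0000, 0.0000)
After 1 transfer: (0.5400, 0.4600)
After 2 transfers: (0.5078, 0.4922)
After 3 transfers: (0.5055, 0.4945)
P(in Tier 3 after 3 transfers) = 0.5055

0.5055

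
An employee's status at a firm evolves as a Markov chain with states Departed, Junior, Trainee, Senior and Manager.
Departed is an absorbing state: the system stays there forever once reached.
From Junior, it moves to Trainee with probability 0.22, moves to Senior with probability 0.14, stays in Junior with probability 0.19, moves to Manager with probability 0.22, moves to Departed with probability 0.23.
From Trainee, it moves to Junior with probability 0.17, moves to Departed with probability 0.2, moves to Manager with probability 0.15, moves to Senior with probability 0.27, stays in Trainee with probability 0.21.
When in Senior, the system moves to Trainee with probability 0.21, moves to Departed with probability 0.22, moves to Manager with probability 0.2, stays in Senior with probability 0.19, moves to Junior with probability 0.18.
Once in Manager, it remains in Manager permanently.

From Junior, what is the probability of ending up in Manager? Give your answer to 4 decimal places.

Let h(s) be the probability of absorption at Manager starting from transient state s. Then h(Manager) = 1 and h(Departed) = 0. By first-step analysis:
h(Junior) = 0.23·0 + 0.19·h(Junior) + 0.22·h(Trainee) + 0.14·h(Senior) + 0.22·1
h(Trainee) = 0.2·0 + 0.17·h(Junior) + 0.21·h(Trainee) + 0.27·h(Senior) + 0.15·1
h(Senior) = 0.22·0 + 0.18·h(Junior) + 0.21·h(Trainee) + 0.19·h(Senior) + 0.2·1
Solving: h(Junior) = 0.4759, h(Trainee) = 0.4529, h(Senior) = 0.4701.
Starting from Junior, the probability is 0.4759.

0.4759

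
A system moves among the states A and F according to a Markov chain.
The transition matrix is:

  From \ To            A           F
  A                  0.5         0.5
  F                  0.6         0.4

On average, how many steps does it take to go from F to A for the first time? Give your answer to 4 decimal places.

1.6667

Let t(s) be the expected number of steps to first reach A from state s, with t(A) = 0. Conditioning on the first step:
t(F) = 1 + 0.4·t(F)
Solving: t(F) = 1.6667.
Expected steps from F to A: 1.6667.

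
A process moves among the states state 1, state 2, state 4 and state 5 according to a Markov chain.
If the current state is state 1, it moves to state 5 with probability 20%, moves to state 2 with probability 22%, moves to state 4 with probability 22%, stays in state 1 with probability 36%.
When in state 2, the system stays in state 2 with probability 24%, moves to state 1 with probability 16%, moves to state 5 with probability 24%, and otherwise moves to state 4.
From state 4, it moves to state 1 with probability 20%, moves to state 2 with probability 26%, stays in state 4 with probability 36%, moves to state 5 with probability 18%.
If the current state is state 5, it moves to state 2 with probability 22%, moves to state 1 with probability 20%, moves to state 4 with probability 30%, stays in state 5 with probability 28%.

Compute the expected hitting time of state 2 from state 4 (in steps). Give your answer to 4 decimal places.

4.1277

Let t(s) be the expected number of steps to first reach state 2 from state s, with t(state 2) = 0. Conditioning on the first step:
t(state 1) = 1 + 0.36·t(state 1) + 0.22·t(state 4) + 0.2·t(state 5)
t(state 4) = 1 + 0.2·t(state 1) + 0.36·t(state 4) + 0.18·t(state 5)
t(state 5) = 1 + 0.2·t(state 1) + 0.3·t(state 4) + 0.28·t(state 5)
Solving: t(state 1) = 4.3286, t(state 4) = 4.1277, t(state 5) = 4.3112.
Expected steps from state 4 to state 2: 4.1277.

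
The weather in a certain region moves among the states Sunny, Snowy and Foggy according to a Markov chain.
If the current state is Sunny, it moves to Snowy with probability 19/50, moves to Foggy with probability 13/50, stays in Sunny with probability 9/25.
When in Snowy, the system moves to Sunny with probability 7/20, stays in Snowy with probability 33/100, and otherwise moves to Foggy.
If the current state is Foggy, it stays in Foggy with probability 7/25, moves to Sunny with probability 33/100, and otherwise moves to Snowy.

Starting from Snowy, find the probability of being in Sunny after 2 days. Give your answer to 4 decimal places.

Sum over the intermediate state after 1 day:
P = P(Snowy→Sunny)·P(Sunny→Sunny) + P(Snowy→Snowy)·P(Snowy→Sunny) + P(Snowy→Foggy)·P(Foggy→Sunny)
  = 0.35×0.36 + 0.33×0.35 + 0.32×0.33
  = 0.1260 + 0.1155 + 0.1056 = 0.3471

0.3471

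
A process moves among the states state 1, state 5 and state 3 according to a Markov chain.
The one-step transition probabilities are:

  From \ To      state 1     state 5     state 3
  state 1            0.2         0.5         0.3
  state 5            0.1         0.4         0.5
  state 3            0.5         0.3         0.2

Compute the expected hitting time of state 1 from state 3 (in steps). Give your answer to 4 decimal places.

2.7273

Let t(s) be the expected number of steps to first reach state 1 from state s, with t(state 1) = 0. Conditioning on the first step:
t(state 5) = 1 + 0.4·t(state 5) + 0.5·t(state 3)
t(state 3) = 1 + 0.3·t(state 5) + 0.2·t(state 3)
Solving: t(state 5) = 3.9394, t(state 3) = 2.7273.
Expected steps from state 3 to state 1: 2.7273.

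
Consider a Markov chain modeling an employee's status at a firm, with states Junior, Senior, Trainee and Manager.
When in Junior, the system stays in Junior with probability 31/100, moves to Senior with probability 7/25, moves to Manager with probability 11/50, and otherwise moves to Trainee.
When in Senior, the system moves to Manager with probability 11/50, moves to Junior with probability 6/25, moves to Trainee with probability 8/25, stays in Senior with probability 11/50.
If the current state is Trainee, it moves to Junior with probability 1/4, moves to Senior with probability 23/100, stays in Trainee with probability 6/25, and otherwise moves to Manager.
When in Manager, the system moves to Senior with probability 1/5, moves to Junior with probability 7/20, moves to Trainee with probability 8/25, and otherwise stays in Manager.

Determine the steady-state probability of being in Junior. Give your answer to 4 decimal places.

0.2865

Let the stationary distribution be π with π = πP and π_1 + π_2 + π_3 + π_4 = 1.
π_1 = 0.31·π_1 + 0.24·π_2 + 0.25·π_3 + 0.35·π_4
π_2 = 0.28·π_1 + 0.22·π_2 + 0.23·π_3 + 0.2·π_4
π_3 = 0.19·π_1 + 0.32·π_2 + 0.24·π_3 + 0.32·π_4
Solving with the normalization constraint gives π = (0.2865, 0.2355, 0.2618, 0.2162).
So the stationary probability of Junior is 0.2865.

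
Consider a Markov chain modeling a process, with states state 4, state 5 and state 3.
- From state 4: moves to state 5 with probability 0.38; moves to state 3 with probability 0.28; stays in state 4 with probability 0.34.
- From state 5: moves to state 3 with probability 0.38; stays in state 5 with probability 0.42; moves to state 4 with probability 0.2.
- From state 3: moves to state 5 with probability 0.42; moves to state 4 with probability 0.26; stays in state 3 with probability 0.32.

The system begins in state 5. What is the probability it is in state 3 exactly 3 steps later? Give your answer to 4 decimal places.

Propagate the distribution vector 3 steps from state 5.
After 0 steps: (0.0000, 1.0000, 0.0000)
After 1 step: (0.2000, 0.4200, 0.3800)
After 2 steps: (0.2508, 0.4120, 0.3372)
After 3 steps: (0.2553, 0.4100, 0.3347)
P(in state 3 after 3 steps) = 0.3347

0.3347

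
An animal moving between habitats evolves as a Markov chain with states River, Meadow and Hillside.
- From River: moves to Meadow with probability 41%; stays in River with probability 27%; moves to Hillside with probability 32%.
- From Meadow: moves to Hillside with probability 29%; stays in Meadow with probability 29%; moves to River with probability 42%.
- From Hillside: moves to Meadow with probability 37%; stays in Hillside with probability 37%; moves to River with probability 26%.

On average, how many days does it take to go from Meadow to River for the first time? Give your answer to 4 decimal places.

Let t(s) be the expected number of days to first reach River from state s, with t(River) = 0. Conditioning on the first day:
t(Meadow) = 1 + 0.29·t(Meadow) + 0.29·t(Hillside)
t(Hillside) = 1 + 0.37·t(Meadow) + 0.37·t(Hillside)
Solving: t(Meadow) = 2.7059, t(Hillside) = 3.1765.
Expected days from Meadow to River: 2.7059.

2.7059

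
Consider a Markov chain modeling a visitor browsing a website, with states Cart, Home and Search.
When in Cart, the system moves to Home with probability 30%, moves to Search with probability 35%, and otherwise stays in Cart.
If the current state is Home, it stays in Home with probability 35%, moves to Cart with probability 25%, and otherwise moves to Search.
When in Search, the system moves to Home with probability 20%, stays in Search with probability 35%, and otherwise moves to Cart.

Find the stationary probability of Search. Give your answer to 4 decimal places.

Let the stationary distribution be π with π = πP and π_1 + π_2 + π_3 = 1.
π_1 = 0.35·π_1 + 0.25·π_2 + 0.45·π_3
π_2 = 0.3·π_1 + 0.35·π_2 + 0.2·π_3
Solving with the normalization constraint gives π = (0.3586, 0.2775, 0.3639).
So the stationary probability of Search is 0.3639.

0.3639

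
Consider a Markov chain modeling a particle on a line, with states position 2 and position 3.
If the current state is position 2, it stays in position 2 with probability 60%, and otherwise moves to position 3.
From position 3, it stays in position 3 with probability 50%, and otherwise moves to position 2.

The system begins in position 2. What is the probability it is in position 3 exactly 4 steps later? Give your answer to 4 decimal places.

0.4444

Propagate the distribution vector 4 steps from position 2.
After 0 steps: (1.0000, 0.0000)
After 1 step: (0.6000, 0.4000)
After 2 steps: (0.5600, 0.4400)
After 3 steps: (0.5560, 0.4440)
After 4 steps: (0.5556, 0.4444)
P(in position 3 after 4 steps) = 0.4444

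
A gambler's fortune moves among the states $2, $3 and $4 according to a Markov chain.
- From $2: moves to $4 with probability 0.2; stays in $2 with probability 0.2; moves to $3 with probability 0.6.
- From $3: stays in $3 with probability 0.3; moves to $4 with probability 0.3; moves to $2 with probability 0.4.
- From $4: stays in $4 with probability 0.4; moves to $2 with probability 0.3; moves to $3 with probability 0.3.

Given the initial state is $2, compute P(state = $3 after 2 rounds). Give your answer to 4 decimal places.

0.3600

Sum over the intermediate state after 1 round:
P = P($2→$2)·P($2→$3) + P($2→$3)·P($3→$3) + P($2→$4)·P($4→$3)
  = 0.2×0.6 + 0.6×0.3 + 0.2×0.3
  = 0.1200 + 0.1800 + 0.0600 = 0.3600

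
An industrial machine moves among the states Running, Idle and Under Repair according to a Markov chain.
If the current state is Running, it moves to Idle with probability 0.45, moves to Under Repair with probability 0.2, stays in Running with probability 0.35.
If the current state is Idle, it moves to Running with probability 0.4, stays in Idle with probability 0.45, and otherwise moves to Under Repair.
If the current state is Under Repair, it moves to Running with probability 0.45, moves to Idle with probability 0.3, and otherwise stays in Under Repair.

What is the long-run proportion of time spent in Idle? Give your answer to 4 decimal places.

0.4218

Let the stationary distribution be π with π = πP and π_1 + π_2 + π_3 = 1.
π_1 = 0.35·π_1 + 0.4·π_2 + 0.45·π_3
π_2 = 0.45·π_1 + 0.45·π_2 + 0.3·π_3
Solving with the normalization constraint gives π = (0.3899, 0.4218, 0.1883).
So the stationary probability of Idle is 0.4218.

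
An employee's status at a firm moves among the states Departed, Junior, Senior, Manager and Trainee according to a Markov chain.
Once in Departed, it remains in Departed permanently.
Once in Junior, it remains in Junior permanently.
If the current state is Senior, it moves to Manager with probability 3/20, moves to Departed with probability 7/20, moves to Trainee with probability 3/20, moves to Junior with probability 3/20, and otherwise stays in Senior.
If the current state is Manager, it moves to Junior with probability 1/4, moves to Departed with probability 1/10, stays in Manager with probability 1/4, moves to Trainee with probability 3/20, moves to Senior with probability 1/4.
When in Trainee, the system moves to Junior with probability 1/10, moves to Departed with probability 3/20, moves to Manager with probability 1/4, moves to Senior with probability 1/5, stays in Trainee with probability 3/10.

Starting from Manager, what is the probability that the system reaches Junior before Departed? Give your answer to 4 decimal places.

Let h(s) be the probability of absorption at Junior starting from transient state s. Then h(Junior) = 1 and h(Departed) = 0. By first-step analysis:
h(Senior) = 0.35·0 + 0.15·1 + 0.2·h(Senior) + 0.15·h(Manager) + 0.15·h(Trainee)
h(Manager) = 0.1·0 + 0.25·1 + 0.25·h(Senior) + 0.25·h(Manager) + 0.15·h(Trainee)
h(Trainee) = 0.15·0 + 0.1·1 + 0.2·h(Senior) + 0.25·h(Manager) + 0.3·h(Trainee)
Solving: h(Senior) = 0.3734, h(Manager) = 0.5468, h(Trainee) = 0.4448.
Starting from Manager, the probability is 0.5468.

0.5468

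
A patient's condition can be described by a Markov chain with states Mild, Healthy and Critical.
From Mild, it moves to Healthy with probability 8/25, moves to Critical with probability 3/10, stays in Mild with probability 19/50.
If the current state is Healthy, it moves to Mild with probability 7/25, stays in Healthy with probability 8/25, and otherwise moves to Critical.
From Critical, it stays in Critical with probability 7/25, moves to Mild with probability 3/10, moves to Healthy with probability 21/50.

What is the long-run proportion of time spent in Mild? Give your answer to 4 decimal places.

Let the stationary distribution be π with π = πP and π_1 + π_2 + π_3 = 1.
π_1 = 0.38·π_1 + 0.28·π_2 + 0.3·π_3
π_2 = 0.32·π_1 + 0.32·π_2 + 0.42·π_3
Solving with the normalization constraint gives π = (0.3184, 0.3529, 0.3287).
So the stationary probability of Mild is 0.3184.

0.3184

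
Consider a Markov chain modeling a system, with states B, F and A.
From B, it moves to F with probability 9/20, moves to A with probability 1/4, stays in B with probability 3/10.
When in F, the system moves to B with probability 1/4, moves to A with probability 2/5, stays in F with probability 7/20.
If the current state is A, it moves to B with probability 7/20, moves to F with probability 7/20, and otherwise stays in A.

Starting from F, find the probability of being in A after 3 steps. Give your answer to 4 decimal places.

0.3224

Propagate the distribution vector 3 steps from F.
After 0 steps: (0.0000, 1.0000, 0.0000)
After 1 step: (0.2500, 0.3500, 0.4000)
After 2 steps: (0.3025, 0.3750, 0.3225)
After 3 steps: (0.2974, 0.3803, 0.3224)
P(in A after 3 steps) = 0.3224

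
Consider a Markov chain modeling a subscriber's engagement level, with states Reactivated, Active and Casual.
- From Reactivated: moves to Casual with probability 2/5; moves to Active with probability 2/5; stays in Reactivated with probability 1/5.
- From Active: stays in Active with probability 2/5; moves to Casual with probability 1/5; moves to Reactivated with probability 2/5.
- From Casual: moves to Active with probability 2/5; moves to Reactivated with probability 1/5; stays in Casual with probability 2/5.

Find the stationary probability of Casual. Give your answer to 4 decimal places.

0.3200

Let the stationary distribution be π with π = πP and π_1 + π_2 + π_3 = 1.
π_1 = 0.2·π_1 + 0.4·π_2 + 0.2·π_3
π_2 = 0.4·π_1 + 0.4·π_2 + 0.4·π_3
Solving with the normalization constraint gives π = (0.2800, 0.4000, 0.3200).
So the stationary probability of Casual is 0.3200.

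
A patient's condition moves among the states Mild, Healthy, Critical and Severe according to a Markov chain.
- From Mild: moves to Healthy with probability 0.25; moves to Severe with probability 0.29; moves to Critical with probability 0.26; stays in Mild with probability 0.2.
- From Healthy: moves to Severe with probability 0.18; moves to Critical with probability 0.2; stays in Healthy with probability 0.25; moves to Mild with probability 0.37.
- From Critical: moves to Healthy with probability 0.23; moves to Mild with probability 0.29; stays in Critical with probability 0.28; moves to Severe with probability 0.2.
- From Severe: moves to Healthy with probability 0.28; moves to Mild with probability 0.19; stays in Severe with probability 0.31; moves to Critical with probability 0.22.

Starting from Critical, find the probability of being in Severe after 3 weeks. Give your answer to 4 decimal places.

0.2454

Propagate the distribution vector 3 weeks from Critical.
After 0 weeks: (0.0000, 0.0000, 1.0000, 0.0000)
After 1 week: (0.2900, 0.2300, 0.2800, 0.2000)
After 2 weeks: (0.2623, 0.2504, 0.2438, 0.2435)
After 3 weeks: (0.2621, 0.2524, 0.2401, 0.2454)
P(in Severe after 3 weeks) = 0.2454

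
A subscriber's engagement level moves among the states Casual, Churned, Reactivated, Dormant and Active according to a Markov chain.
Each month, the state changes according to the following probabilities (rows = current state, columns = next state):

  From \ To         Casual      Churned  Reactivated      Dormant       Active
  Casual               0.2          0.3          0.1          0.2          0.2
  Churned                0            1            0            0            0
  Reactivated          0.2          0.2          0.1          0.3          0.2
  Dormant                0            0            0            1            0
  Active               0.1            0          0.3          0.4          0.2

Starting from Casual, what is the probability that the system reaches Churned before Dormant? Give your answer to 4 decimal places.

Let h(s) be the probability of absorption at Churned starting from transient state s. Then h(Churned) = 1 and h(Dormant) = 0. By first-step analysis:
h(Casual) = 0.2·h(Casual) + 0.3·1 + 0.1·h(Reactivated) + 0.2·0 + 0.2·h(Active)
h(Reactivated) = 0.2·h(Casual) + 0.2·1 + 0.1·h(Reactivated) + 0.3·0 + 0.2·h(Active)
h(Active) = 0.1·h(Casual) + 0.3·h(Reactivated) + 0.4·0 + 0.2·h(Active)
Solving: h(Casual) = 0.4708, h(Reactivated) = 0.3708, h(Active) = 0.1979.
Starting from Casual, the probability is 0.4708.

0.4708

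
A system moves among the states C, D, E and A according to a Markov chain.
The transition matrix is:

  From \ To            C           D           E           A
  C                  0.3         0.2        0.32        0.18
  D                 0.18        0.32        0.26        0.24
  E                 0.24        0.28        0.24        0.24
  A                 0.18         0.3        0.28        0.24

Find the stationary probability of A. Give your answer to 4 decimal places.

Let the stationary distribution be π with π = πP and π_1 + π_2 + π_3 + π_4 = 1.
π_1 = 0.3·π_1 + 0.18·π_2 + 0.24·π_3 + 0.18·π_4
π_2 = 0.2·π_1 + 0.32·π_2 + 0.28·π_3 + 0.3·π_4
π_3 = 0.32·π_1 + 0.26·π_2 + 0.24·π_3 + 0.28·π_4
Solving with the normalization constraint gives π = (0.2231, 0.2778, 0.2725, 0.2266).
So the stationary probability of A is 0.2266.

0.2266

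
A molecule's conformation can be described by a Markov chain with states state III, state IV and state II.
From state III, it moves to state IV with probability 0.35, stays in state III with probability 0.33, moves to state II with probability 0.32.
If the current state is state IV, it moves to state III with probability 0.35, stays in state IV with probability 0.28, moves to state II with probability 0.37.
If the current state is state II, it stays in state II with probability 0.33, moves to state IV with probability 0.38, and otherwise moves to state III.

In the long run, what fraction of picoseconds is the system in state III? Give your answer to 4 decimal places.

Let the stationary distribution be π with π = πP and π_1 + π_2 + π_3 = 1.
π_1 = 0.33·π_1 + 0.35·π_2 + 0.29·π_3
π_2 = 0.35·π_1 + 0.28·π_2 + 0.38·π_3
Solving with the normalization constraint gives π = (0.3231, 0.3366, 0.3402).
So the stationary probability of state III is 0.3231.

0.3231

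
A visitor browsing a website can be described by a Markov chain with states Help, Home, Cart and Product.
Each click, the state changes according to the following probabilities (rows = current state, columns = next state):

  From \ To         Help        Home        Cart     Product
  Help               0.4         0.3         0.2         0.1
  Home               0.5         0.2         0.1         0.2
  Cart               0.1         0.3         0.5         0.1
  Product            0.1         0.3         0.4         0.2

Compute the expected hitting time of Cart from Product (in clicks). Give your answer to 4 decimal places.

3.8693

Let t(s) be the expected number of clicks to first reach Cart from state s, with t(Cart) = 0. Conditioning on the first click:
t(Help) = 1 + 0.4·t(Help) + 0.3·t(Home) + 0.1·t(Product)
t(Home) = 1 + 0.5·t(Help) + 0.2·t(Home) + 0.2·t(Product)
t(Product) = 1 + 0.1·t(Help) + 0.3·t(Home) + 0.2·t(Product)
Solving: t(Help) = 4.9749, t(Home) = 5.3266, t(Product) = 3.8693.
Expected clicks from Product to Cart: 3.8693.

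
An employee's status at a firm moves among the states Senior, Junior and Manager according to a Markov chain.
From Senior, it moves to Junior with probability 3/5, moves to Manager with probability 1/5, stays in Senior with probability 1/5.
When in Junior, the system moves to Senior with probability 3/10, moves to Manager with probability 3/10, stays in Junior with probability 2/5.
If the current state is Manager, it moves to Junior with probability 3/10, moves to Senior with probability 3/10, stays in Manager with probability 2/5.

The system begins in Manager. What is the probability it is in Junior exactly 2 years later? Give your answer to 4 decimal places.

Sum over the intermediate state after 1 year:
P = P(Manager→Senior)·P(Senior→Junior) + P(Manager→Junior)·P(Junior→Junior) + P(Manager→Manager)·P(Manager→Junior)
  = 0.3×0.6 + 0.3×0.4 + 0.4×0.3
  = 0.1800 + 0.1200 + 0.1200 = 0.4200

0.4200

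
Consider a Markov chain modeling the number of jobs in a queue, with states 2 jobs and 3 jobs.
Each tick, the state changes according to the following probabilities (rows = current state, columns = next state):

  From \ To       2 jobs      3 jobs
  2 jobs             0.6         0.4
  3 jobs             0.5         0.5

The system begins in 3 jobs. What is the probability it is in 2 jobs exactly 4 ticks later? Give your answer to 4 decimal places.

Propagate the distribution vector 4 ticks from 3 jobs.
After 0 ticks: (0.0000, 1.0000)
After 1 tick: (0.5000, 0.5000)
After 2 ticks: (0.5500, 0.4500)
After 3 ticks: (0.5550, 0.4450)
After 4 ticks: (0.5555, 0.4445)
P(in 2 jobs after 4 ticks) = 0.5555

0.5555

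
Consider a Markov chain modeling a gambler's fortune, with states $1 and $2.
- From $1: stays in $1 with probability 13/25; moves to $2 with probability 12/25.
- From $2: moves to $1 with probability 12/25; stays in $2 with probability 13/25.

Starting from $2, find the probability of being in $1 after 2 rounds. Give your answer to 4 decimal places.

Sum over the intermediate state after 1 round:
P = P($2→$1)·P($1→$1) + P($2→$2)·P($2→$1)
  = 0.48×0.52 + 0.52×0.48
  = 0.2496 + 0.2496 = 0.4992

0.4992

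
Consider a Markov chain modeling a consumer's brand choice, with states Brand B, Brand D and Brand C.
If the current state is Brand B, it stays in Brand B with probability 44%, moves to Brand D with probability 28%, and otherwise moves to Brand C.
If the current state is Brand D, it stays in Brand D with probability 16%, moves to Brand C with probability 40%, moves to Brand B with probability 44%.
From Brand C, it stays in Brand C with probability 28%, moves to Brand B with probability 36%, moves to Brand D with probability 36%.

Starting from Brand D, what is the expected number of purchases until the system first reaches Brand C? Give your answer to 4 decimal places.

Let t(s) be the expected number of purchases to first reach Brand C from state s, with t(Brand C) = 0. Conditioning on the first purchase:
t(Brand B) = 1 + 0.44·t(Brand B) + 0.28·t(Brand D)
t(Brand D) = 1 + 0.44·t(Brand B) + 0.16·t(Brand D)
Solving: t(Brand B) = 3.2258, t(Brand D) = 2.8802.
Expected purchases from Brand D to Brand C: 2.8802.

2.8802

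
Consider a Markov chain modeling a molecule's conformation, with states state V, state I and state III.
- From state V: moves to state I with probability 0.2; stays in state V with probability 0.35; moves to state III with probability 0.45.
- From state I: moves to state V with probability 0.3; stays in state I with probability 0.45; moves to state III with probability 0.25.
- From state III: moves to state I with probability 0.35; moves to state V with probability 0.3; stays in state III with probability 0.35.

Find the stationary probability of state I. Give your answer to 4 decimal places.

0.3363

Let the stationary distribution be π with π = πP and π_1 + π_2 + π_3 = 1.
π_1 = 0.35·π_1 + 0.3·π_2 + 0.3·π_3
π_2 = 0.2·π_1 + 0.45·π_2 + 0.35·π_3
Solving with the normalization constraint gives π = (0.3158, 0.3363, 0.3480).
So the stationary probability of state I is 0.3363.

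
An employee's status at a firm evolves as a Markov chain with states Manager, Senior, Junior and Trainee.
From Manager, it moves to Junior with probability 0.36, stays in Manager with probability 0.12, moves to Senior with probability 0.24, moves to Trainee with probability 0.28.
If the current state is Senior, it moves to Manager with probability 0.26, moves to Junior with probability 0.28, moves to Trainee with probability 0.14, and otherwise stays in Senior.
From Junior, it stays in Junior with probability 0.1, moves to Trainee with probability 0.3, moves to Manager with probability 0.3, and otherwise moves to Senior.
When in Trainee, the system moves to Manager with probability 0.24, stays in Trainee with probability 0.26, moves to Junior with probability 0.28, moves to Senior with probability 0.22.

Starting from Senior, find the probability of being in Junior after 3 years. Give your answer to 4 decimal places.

0.2535

Propagate the distribution vector 3 years from Senior.
After 0 years: (0.0000, 1.0000, 0.0000, 0.0000)
After 1 year: (0.2600, 0.3200, 0.2800, 0.1400)
After 2 years: (0.2320, 0.2796, 0.2504, 0.2380)
After 3 years: (0.2328, 0.2726, 0.2535, 0.2411)
P(in Junior after 3 years) = 0.2535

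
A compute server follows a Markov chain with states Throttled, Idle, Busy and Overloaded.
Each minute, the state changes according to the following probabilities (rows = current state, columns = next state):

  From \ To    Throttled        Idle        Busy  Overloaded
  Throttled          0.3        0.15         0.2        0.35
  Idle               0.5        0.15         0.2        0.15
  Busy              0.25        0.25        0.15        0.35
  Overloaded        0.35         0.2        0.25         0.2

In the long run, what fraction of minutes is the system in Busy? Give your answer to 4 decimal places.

Let the stationary distribution be π with π = πP and π_1 + π_2 + π_3 + π_4 = 1.
π_1 = 0.3·π_1 + 0.5·π_2 + 0.25·π_3 + 0.35·π_4
π_2 = 0.15·π_1 + 0.15·π_2 + 0.25·π_3 + 0.2·π_4
π_3 = 0.2·π_1 + 0.2·π_2 + 0.15·π_3 + 0.25·π_4
Solving with the normalization constraint gives π = (0.3402, 0.1840, 0.2034, 0.2724).
So the stationary probability of Busy is 0.2034.

0.2034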